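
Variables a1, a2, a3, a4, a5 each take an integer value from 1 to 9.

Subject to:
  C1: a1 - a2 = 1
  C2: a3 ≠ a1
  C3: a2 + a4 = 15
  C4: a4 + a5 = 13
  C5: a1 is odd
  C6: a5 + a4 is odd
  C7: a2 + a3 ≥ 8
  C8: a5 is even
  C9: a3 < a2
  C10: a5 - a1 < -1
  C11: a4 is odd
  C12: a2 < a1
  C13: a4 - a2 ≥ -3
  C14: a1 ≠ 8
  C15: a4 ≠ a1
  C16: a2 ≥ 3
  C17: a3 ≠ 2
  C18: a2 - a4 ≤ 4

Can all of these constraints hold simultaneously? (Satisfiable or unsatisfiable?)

Satisfiable

Take a1 = 9, a2 = 8, a3 = 3, a4 = 7, a5 = 6. Then constraint 1: a1 - a2 = 1; constraint 3: a2 + a4 = 15, and every other listed constraint is also met.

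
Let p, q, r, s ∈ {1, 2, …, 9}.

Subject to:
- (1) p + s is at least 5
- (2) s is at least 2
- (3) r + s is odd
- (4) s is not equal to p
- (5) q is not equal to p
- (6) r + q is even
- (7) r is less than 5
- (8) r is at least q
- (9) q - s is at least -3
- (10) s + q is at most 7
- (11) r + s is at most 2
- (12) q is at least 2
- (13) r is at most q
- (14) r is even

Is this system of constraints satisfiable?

Unsatisfiable

From constraints 8 and 12: r ≥ q ≥ 2. From constraint 2: s ≥ 2. Hence r + s ≥ 4. But constraint 11 requires r + s ≤ 2, and 2 < 4. Contradiction.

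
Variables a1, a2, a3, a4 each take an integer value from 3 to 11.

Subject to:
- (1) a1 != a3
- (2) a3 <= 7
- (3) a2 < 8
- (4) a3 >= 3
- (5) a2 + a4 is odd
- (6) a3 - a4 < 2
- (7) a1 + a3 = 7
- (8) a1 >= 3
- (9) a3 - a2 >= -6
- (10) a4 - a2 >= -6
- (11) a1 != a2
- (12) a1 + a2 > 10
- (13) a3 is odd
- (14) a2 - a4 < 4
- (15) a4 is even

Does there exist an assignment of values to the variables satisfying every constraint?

One satisfying assignment is a1 = 4, a2 = 7, a3 = 3, a4 = 4.
For the less obvious constraints — constraint 6: a3 - a4 = -1; constraint 7: a1 + a3 = 7; constraint 9: a3 - a2 = -4 — and the others hold by inspection.

Satisfiable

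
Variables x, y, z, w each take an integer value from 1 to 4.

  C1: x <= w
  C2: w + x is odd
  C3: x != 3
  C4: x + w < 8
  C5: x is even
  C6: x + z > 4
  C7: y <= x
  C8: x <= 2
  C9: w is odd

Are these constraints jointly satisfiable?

Take x = 2, y = 1, z = 3, w = 3. Then constraint 4: x + w = 5; constraint 6: x + z = 5, and every other listed constraint is also met.

Satisfiable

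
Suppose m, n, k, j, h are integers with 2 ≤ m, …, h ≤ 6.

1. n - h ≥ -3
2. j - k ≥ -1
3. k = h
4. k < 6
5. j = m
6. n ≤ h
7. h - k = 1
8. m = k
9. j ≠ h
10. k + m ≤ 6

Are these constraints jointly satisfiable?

From constraints 3, 5, and 8, j = m = k = h, so j = h. But constraint 9 says j ≠ h. Contradiction.

Unsatisfiable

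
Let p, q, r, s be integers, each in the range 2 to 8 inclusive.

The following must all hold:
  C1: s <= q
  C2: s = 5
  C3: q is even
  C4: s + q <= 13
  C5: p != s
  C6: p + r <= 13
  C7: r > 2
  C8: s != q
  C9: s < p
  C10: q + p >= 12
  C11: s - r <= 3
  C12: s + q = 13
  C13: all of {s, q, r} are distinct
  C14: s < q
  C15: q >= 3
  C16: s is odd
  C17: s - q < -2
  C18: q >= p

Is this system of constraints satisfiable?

Satisfiable

The assignment p = 7, q = 8, r = 4, s = 5 works:
  constraint 4 holds since s + q = 13.
  constraint 6 holds since p + r = 11.
The rest check out directly.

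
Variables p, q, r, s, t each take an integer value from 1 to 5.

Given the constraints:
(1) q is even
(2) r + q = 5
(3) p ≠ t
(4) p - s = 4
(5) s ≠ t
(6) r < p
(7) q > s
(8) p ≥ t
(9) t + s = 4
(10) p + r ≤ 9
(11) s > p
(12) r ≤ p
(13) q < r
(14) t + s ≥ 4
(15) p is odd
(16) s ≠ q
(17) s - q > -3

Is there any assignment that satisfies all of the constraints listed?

Unsatisfiable

Constraints 6, 7, 11, and 13 give s < q, q < r, r < p, p < s. Chaining: s < q < r < p < s, which forces s < s — impossible.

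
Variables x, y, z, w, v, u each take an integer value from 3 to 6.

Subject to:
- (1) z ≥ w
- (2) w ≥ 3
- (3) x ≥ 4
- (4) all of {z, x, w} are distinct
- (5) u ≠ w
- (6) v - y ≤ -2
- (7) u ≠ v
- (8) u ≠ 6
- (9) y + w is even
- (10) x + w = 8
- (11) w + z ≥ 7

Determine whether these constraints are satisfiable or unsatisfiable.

Try x = 5, y = 5, z = 4, w = 3, v = 3, u = 4.
Check constraint 6: v - y = -2; constraint 10: x + w = 8. The remaining constraints are straightforward to verify.

Satisfiable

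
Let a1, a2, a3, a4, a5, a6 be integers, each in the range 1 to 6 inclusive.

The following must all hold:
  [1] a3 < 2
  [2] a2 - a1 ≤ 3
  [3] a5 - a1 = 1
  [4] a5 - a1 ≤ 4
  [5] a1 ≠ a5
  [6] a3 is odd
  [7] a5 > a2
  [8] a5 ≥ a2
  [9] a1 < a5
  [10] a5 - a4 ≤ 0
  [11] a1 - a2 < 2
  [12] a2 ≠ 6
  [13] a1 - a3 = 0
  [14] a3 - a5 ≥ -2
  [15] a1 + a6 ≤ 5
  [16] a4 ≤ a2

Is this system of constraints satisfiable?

Constraints 7, 10, and 16 give a2 < a5, a5 ≤ a4, a4 ≤ a2. Chaining: a2 < a5 ≤ a4 ≤ a2, which forces a2 < a2 — impossible.

Unsatisfiable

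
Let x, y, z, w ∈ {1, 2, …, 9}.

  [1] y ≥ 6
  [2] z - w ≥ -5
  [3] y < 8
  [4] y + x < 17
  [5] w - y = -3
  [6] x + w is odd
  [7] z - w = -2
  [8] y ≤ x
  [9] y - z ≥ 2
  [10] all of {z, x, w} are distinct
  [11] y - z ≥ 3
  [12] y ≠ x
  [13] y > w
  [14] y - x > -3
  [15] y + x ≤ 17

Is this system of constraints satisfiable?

Satisfiable

Setting (x, y, z, w) = (8, 6, 1, 3) satisfies everything: constraint 2: z - w = -2; constraint 4: y + x = 14; constraint 5: w - y = -3, and the others follow.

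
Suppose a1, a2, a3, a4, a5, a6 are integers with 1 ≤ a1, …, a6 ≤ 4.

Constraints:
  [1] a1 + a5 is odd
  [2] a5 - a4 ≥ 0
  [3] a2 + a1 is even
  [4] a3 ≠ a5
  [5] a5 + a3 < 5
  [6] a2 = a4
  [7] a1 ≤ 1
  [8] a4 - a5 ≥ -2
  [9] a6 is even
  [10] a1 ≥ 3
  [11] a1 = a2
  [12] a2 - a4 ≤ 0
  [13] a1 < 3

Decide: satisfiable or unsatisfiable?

From constraint 10: a1 ≥ 3. From constraint 7: a1 ≤ 1. But 1 < 3, so no value of a1 works.

Unsatisfiable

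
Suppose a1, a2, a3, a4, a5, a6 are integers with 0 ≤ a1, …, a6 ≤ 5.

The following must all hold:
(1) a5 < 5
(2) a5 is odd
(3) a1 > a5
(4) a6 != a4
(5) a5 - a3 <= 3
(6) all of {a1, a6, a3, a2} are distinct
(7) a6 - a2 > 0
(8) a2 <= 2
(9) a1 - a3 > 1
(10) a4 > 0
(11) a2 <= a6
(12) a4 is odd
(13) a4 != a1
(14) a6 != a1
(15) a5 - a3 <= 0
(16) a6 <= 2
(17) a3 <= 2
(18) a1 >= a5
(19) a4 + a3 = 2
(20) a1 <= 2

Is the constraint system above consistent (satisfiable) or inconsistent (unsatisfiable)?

Constraints 8, 16, 17, and 20 confine each of a1, a6, a3, a2 to the 3 values {0, …, 2} (the domain already gives each ≥ 0).
Constraint 6 requires all 4 of them to be distinct, but only 3 values are available — impossible by the pigeonhole principle.

Unsatisfiable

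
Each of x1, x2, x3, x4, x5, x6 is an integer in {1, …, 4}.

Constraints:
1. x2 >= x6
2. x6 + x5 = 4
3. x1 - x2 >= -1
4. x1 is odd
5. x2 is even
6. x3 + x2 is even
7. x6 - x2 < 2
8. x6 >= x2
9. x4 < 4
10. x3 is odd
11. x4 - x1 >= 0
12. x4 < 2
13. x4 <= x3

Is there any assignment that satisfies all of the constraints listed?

Unsatisfiable

Constraint 10 makes x3 odd and constraint 5 makes x2 even, so x3 + x2 must be odd. Constraint 6 says x3 + x2 is even — contradiction.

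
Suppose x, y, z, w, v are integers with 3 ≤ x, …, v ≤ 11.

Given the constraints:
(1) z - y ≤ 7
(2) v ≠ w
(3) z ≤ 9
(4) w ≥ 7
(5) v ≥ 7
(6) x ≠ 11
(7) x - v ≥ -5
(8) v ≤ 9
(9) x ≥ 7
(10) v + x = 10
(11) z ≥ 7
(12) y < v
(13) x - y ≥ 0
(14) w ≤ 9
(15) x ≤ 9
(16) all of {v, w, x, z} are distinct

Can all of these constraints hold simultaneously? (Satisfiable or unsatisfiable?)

Unsatisfiable

Constraints 3, 4, 5, 8, 9, 11, 14, and 15 confine each of v, w, x, z to the 3 values {7, …, 9}.
Constraint 16 requires all 4 of them to be distinct, but only 3 values are available — impossible by the pigeonhole principle.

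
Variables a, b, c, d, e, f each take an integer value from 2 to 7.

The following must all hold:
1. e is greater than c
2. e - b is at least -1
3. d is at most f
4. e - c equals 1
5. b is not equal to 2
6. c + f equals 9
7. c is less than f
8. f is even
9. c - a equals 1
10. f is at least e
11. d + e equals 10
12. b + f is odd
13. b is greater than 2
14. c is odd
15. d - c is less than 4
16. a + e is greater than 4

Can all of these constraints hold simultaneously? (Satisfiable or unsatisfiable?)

The assignment a = 2, b = 3, c = 3, d = 6, e = 4, f = 6 works:
  constraint 2 holds since e - b = 1.
  constraint 4 holds since e - c = 1.
The rest check out directly.

Satisfiable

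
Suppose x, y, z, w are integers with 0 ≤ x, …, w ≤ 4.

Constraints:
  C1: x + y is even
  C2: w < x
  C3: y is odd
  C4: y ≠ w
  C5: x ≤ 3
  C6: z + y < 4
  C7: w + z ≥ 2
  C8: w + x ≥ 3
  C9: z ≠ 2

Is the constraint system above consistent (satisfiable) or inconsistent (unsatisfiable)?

Satisfiable

Try x = 3, y = 3, z = 0, w = 2.
Check constraint 6: z + y = 3; constraint 7: w + z = 2. The remaining constraints are straightforward to verify.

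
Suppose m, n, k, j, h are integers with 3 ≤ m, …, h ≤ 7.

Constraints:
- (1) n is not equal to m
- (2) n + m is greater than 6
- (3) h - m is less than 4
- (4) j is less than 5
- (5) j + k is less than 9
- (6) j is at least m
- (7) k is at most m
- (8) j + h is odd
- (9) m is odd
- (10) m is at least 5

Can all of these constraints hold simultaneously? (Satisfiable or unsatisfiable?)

Unsatisfiable

From constraints 6 and 10: j ≥ m and m ≥ 5, so j ≥ 5. From constraint 4: j ≤ 4. But 4 < 5, so no value of j works.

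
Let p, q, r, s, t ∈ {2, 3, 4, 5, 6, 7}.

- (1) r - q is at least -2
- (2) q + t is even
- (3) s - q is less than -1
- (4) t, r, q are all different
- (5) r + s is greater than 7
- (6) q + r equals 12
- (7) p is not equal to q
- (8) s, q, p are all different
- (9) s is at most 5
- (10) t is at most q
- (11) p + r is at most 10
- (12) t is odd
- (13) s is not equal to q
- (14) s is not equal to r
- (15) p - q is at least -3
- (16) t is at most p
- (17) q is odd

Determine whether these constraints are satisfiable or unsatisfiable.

Satisfiable

Take p = 5, q = 7, r = 5, s = 3, t = 3. Then constraint 1: r - q = -2; constraint 3: s - q = -4, and every other listed constraint is also met.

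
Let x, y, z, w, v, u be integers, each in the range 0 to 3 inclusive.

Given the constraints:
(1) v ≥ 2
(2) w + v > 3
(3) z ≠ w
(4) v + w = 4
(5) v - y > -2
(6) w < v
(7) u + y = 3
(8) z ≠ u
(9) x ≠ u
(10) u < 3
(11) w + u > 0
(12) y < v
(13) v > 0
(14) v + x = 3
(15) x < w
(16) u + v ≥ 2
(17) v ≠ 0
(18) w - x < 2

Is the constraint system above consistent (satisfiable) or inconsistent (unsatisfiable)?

Satisfiable

The assignment x = 0, y = 2, z = 2, w = 1, v = 3, u = 1 works:
  constraint 2 holds since w + v = 4.
  constraint 4 holds since v + w = 4.
  constraint 5 holds since v - y = 1.
The rest check out directly.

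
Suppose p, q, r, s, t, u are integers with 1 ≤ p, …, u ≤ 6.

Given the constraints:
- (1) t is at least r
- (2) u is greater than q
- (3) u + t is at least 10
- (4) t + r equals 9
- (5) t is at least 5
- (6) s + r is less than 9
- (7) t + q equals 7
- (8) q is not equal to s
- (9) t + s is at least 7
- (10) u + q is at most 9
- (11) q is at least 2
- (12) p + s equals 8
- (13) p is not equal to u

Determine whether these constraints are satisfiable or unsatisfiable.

Satisfiable

Try p = 5, q = 2, r = 4, s = 3, t = 5, u = 6.
Check constraint 3: u + t = 11; constraint 4: t + r = 9; constraint 6: s + r = 7. The remaining constraints are straightforward to verify.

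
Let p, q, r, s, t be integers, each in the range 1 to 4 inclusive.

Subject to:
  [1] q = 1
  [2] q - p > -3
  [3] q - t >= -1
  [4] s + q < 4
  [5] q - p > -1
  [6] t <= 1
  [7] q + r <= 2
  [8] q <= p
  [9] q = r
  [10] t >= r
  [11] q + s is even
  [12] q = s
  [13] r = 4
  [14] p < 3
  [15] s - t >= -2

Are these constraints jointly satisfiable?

Constraint 1 fixes q = 1 and constraint 13 fixes r = 4, but constraint 9 requires q = r. Since 1 ≠ 4, contradiction.

Unsatisfiable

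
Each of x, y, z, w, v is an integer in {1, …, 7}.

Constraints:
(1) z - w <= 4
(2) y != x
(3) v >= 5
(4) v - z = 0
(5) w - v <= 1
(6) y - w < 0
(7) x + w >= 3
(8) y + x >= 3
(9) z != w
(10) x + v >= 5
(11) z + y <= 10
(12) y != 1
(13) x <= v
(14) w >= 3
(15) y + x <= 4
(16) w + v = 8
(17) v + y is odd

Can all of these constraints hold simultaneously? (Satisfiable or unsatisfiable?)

The assignment x = 1, y = 2, z = 5, w = 3, v = 5 works:
  constraint 1 holds since z - w = 2.
  constraint 4 holds since v - z = 0.
The rest check out directly.

Satisfiable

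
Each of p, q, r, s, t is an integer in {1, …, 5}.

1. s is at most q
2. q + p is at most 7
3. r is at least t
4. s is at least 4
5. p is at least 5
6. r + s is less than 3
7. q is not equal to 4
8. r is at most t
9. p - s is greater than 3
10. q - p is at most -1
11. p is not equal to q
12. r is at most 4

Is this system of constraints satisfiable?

Unsatisfiable

From constraints 1 and 4: q ≥ s ≥ 4. From constraint 5: p ≥ 5. Hence q + p ≥ 9. But constraint 2 requires q + p ≤ 7, and 7 < 9. Contradiction.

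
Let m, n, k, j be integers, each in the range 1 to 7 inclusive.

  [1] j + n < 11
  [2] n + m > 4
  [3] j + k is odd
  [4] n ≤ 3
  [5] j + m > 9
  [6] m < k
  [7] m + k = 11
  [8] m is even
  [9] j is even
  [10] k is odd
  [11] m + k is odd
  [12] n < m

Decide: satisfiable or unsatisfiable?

Satisfiable

Take m = 4, n = 2, k = 7, j = 6. Then constraint 1: j + n = 8; constraint 2: n + m = 6; constraint 5: j + m = 10, and every other listed constraint is also met.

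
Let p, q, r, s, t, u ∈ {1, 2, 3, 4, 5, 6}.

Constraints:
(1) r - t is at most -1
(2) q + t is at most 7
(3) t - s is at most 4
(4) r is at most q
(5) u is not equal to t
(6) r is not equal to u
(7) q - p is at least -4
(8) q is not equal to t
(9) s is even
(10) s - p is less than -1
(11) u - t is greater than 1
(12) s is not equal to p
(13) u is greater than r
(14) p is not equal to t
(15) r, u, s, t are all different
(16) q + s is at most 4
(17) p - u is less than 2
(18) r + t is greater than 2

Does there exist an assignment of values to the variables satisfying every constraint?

Satisfiable

Setting (p, q, r, s, t, u) = (5, 1, 1, 2, 3, 5) satisfies everything: constraint 1: r - t = -2; constraint 2: q + t = 4; constraint 3: t - s = 1, and the others follow.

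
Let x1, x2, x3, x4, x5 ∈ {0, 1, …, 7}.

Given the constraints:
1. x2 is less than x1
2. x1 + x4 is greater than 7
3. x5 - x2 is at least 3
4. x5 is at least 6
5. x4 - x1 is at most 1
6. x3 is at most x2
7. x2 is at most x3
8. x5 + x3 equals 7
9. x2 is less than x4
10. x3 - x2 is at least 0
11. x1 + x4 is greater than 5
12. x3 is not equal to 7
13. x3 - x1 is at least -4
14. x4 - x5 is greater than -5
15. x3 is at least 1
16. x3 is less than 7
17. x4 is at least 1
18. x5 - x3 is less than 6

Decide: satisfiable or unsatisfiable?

The assignment x1 = 5, x2 = 1, x3 = 1, x4 = 3, x5 = 6 works:
  constraint 2 holds since x1 + x4 = 8.
  constraint 3 holds since x5 - x2 = 5.
  constraint 5 holds since x4 - x1 = -2.
The rest check out directly.

Satisfiable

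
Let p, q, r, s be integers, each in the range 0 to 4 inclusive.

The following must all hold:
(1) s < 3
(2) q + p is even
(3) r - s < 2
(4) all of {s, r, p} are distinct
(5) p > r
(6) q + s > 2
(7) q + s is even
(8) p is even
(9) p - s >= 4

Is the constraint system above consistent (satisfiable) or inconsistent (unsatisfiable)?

Satisfiable

The assignment p = 4, q = 4, r = 1, s = 0 works:
  constraint 3 holds since r - s = 1.
  constraint 6 holds since q + s = 4.
  constraint 9 holds since p - s = 4.
The rest check out directly.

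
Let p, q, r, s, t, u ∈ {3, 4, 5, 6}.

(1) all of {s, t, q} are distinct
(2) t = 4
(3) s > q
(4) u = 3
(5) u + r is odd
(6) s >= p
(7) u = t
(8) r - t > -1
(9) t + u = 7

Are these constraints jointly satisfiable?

Constraint 4 fixes u = 3 and constraint 2 fixes t = 4, but constraint 7 requires u = t. Since 3 ≠ 4, contradiction.

Unsatisfiable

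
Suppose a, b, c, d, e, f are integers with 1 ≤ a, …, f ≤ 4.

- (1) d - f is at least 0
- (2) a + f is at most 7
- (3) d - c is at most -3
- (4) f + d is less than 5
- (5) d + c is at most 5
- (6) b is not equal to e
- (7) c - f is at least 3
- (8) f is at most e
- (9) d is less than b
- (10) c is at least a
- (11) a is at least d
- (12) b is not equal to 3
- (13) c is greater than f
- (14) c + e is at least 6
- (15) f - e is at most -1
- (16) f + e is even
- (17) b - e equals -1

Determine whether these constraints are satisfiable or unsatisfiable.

One satisfying assignment is a = 4, b = 2, c = 4, d = 1, e = 3, f = 1.
For the less obvious constraints — constraint 1: d - f = 0; constraint 2: a + f = 5 — and the others hold by inspection.

Satisfiable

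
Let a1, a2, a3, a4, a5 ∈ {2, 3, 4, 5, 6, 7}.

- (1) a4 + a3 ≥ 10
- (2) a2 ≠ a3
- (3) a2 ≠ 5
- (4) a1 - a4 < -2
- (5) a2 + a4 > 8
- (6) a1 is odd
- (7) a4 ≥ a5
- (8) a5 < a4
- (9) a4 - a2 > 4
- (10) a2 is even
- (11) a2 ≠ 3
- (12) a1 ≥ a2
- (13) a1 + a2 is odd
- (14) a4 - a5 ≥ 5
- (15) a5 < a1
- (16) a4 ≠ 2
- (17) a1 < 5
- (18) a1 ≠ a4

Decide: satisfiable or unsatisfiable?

Try a1 = 3, a2 = 2, a3 = 3, a4 = 7, a5 = 2.
Check constraint 1: a4 + a3 = 10; constraint 4: a1 - a4 = -4; constraint 5: a2 + a4 = 9. The remaining constraints are straightforward to verify.

Satisfiable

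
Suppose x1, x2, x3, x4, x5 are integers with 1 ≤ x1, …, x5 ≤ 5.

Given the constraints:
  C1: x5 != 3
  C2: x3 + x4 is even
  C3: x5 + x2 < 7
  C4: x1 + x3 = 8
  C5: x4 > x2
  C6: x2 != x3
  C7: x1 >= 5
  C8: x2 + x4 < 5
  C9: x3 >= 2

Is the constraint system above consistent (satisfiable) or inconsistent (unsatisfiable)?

Satisfiable

Take x1 = 5, x2 = 1, x3 = 3, x4 = 3, x5 = 5. Then constraint 3: x5 + x2 = 6; constraint 4: x1 + x3 = 8, and every other listed constraint is also met.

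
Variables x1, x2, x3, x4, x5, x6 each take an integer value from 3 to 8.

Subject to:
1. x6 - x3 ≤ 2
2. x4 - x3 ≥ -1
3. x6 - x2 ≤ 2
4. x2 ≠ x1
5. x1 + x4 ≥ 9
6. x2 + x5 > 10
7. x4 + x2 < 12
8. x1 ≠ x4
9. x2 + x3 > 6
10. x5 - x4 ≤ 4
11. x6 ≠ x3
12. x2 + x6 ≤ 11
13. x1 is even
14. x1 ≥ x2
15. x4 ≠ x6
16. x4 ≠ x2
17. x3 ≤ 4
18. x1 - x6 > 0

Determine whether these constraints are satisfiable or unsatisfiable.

Satisfiable

One satisfying assignment is x1 = 8, x2 = 6, x3 = 3, x4 = 3, x5 = 7, x6 = 5.
For the less obvious constraints — constraint 1: x6 - x3 = 2; constraint 2: x4 - x3 = 0; constraint 3: x6 - x2 = -1 — and the others hold by inspection.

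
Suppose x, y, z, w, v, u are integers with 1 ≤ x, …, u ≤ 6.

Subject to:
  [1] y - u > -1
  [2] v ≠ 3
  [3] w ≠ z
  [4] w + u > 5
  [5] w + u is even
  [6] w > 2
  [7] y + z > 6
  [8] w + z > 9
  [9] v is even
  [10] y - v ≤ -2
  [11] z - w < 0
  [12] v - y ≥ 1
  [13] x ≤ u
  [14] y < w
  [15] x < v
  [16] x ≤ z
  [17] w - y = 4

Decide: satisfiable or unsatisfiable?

One satisfying assignment is x = 1, y = 2, z = 5, w = 6, v = 6, u = 2.
For the less obvious constraints — constraint 1: y - u = 0; constraint 4: w + u = 8; constraint 7: y + z = 7 — and the others hold by inspection.

Satisfiable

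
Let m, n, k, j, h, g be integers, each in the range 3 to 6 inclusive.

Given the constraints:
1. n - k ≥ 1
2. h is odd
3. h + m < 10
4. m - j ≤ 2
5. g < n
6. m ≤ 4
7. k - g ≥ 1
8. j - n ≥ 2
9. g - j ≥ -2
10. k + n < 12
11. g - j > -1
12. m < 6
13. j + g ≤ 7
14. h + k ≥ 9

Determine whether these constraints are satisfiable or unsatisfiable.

Constraints 1, 7, 8, and 9 give n − k ≥ 1, k − g ≥ 1, g − j ≥ -2, j − n ≥ 2.
Adding all 4 inequalities: the left sides telescope to 0, and the right sides sum to 1 + 1 + (-2) + 2 = 2. So 0 ≥ 2, which is false.

Unsatisfiable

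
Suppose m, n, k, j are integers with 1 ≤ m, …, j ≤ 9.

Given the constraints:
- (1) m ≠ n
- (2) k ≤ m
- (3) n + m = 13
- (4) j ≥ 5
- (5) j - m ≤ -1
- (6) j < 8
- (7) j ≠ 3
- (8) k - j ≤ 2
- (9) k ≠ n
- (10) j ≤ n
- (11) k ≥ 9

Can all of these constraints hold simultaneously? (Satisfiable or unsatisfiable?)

Unsatisfiable

From constraints 4 and 10: n ≥ j ≥ 5. From constraints 2 and 11: m ≥ k ≥ 9. Hence n + m ≥ 14. But constraint 3 requires n + m = 13, and 13 < 14. Contradiction.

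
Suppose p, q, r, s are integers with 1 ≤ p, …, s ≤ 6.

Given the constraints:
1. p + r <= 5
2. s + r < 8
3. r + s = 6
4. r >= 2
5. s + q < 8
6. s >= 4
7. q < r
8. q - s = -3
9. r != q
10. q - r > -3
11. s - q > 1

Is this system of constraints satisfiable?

Satisfiable

Try p = 1, q = 1, r = 2, s = 4.
Check constraint 1: p + r = 3; constraint 2: s + r = 6; constraint 3: r + s = 6. The remaining constraints are straightforward to verify.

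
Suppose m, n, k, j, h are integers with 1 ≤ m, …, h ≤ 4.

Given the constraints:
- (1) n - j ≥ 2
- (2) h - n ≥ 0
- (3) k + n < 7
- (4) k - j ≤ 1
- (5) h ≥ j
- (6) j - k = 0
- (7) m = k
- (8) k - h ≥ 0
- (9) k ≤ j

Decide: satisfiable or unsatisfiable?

Unsatisfiable

Constraints 1, 2, 4, and 8 give h − n ≥ 0, n − j ≥ 2, j − k ≥ -1, k − h ≥ 0.
Adding all 4 inequalities: the left sides telescope to 0, and the right sides sum to 0 + 2 + (-1) + 0 = 1. So 0 ≥ 1, which is false.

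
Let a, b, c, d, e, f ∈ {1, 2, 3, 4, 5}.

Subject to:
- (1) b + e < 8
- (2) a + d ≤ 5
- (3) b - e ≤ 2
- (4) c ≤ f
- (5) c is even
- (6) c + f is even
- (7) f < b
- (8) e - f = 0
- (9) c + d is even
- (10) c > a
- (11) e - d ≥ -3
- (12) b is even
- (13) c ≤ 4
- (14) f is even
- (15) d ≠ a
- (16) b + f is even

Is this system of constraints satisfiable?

Satisfiable

One satisfying assignment is a = 1, b = 4, c = 2, d = 4, e = 2, f = 2.
For the less obvious constraints — constraint 1: b + e = 6; constraint 2: a + d = 5; constraint 3: b - e = 2 — and the others hold by inspection.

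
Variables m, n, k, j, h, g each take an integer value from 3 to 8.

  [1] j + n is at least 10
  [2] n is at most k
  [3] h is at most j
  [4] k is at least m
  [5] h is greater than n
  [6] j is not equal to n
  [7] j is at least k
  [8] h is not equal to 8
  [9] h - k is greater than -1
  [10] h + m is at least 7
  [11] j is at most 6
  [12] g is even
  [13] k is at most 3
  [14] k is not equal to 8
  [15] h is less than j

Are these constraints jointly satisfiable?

From constraint 11: j ≤ 6. From constraints 2 and 13: n ≤ k ≤ 3. Hence j + n ≤ 9. But constraint 1 requires j + n ≥ 10, and 10 > 9. Contradiction.

Unsatisfiable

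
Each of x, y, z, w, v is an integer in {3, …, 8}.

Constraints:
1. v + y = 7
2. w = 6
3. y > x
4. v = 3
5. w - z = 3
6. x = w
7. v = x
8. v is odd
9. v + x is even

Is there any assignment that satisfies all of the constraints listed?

Unsatisfiable

Constraint 4 fixes v = 3 and constraint 2 fixes w = 6. Constraints 6 and 7 give v = x = w, so v = w. But 3 ≠ 6 — contradiction.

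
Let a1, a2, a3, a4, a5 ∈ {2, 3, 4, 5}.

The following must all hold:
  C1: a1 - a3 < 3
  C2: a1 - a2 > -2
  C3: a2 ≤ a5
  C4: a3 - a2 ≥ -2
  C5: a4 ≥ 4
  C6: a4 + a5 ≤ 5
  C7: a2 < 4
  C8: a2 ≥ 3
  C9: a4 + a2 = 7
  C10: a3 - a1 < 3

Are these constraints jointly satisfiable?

From constraint 5: a4 ≥ 4. From constraints 3 and 8: a5 ≥ a2 ≥ 3. Hence a4 + a5 ≥ 7. But constraint 6 requires a4 + a5 ≤ 5, and 5 < 7. Contradiction.

Unsatisfiable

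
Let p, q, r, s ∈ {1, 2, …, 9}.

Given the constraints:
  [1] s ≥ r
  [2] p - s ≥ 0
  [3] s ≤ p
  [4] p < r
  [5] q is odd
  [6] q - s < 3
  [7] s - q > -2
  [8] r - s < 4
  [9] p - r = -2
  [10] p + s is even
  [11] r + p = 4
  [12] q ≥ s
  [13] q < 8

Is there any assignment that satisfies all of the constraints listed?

Unsatisfiable

Constraints 1, 3, and 4 give r ≤ s, s ≤ p, p < r. Chaining: r ≤ s ≤ p < r, which forces r < r — impossible.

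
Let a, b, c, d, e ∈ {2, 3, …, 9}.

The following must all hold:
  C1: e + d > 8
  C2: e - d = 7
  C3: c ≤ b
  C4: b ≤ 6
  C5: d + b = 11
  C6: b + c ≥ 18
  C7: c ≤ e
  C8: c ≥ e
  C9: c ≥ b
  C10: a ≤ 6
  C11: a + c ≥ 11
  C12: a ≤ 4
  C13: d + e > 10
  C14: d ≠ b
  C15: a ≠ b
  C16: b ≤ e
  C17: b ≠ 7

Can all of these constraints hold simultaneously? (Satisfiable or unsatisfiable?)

From constraint 12: a ≤ 4. From constraints 3 and 4: c ≤ b ≤ 6. Hence a + c ≤ 10. But constraint 11 requires a + c ≥ 11, and 11 > 10. Contradiction.

Unsatisfiable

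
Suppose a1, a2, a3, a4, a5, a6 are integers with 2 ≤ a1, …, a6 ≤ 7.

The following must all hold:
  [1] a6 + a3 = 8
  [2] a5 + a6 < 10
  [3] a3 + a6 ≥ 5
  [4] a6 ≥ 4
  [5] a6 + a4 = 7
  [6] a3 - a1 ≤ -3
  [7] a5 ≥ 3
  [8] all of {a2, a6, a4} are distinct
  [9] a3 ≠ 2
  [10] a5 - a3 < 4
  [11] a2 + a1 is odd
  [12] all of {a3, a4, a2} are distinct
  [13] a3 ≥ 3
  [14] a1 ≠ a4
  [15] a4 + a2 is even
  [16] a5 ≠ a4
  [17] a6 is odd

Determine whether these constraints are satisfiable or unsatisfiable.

Take a1 = 7, a2 = 4, a3 = 3, a4 = 2, a5 = 4, a6 = 5. Then constraint 1: a6 + a3 = 8; constraint 2: a5 + a6 = 9, and every other listed constraint is also met.

Satisfiable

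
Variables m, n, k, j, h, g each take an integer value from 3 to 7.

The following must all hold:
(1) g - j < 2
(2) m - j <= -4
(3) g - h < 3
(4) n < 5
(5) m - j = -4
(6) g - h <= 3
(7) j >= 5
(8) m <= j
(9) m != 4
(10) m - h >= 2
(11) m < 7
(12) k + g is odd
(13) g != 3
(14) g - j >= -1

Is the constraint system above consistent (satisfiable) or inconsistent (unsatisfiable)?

Constraints 2, 6, 10, and 14 give m − h ≥ 2, h − g ≥ -3, g − j ≥ -1, j − m ≥ 4.
Adding all 4 inequalities: the left sides telescope to 0, and the right sides sum to 2 + (-3) + (-1) + 4 = 2. So 0 ≥ 2, which is false.

Unsatisfiable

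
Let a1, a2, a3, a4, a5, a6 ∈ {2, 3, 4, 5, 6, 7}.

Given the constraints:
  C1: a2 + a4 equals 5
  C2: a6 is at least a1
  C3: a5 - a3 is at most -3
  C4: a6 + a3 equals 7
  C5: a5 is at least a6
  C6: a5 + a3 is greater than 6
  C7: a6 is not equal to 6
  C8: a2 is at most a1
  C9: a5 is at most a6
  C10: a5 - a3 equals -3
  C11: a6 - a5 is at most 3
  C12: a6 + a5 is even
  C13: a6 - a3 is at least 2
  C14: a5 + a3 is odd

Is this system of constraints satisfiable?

Unsatisfiable

Constraints 3, 11, and 13 give a6 − a3 ≥ 2, a3 − a5 ≥ 3, a5 − a6 ≥ -3.
Adding all 3 inequalities: the left sides telescope to 0, and the right sides sum to 2 + 3 + (-3) = 2. So 0 ≥ 2, which is false.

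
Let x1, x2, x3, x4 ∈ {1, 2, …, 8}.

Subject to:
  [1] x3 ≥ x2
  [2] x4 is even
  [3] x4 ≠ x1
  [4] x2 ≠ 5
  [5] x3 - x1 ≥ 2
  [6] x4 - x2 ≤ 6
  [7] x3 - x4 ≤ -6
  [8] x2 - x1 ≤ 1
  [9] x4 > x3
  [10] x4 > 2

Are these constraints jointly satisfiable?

Unsatisfiable

Constraints 5, 6, 7, and 8 give x3 − x1 ≥ 2, x1 − x2 ≥ -1, x2 − x4 ≥ -6, x4 − x3 ≥ 6.
Adding all 4 inequalities: the left sides telescope to 0, and the right sides sum to 2 + (-1) + (-6) + 6 = 1. So 0 ≥ 1, which is false.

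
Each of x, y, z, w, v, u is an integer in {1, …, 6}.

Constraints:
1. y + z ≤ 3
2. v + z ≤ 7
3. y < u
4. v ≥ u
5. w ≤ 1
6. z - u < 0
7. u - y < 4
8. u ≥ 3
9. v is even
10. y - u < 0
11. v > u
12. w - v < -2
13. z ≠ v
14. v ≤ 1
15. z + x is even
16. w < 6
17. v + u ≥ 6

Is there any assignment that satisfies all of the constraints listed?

From constraints 4 and 8: v ≥ u and u ≥ 3, so v ≥ 3. From constraint 14: v ≤ 1. But 1 < 3, so no value of v works.

Unsatisfiable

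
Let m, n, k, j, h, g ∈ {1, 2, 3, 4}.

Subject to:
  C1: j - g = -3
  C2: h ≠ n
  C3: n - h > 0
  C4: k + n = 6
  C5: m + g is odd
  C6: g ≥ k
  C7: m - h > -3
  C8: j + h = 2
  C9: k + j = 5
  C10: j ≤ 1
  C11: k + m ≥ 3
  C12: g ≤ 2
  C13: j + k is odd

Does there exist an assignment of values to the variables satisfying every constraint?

From constraints 6 and 12: k ≤ g ≤ 2. From constraint 10: j ≤ 1. Hence k + j ≤ 3. But constraint 9 requires k + j = 5, and 5 > 3. Contradiction.

Unsatisfiable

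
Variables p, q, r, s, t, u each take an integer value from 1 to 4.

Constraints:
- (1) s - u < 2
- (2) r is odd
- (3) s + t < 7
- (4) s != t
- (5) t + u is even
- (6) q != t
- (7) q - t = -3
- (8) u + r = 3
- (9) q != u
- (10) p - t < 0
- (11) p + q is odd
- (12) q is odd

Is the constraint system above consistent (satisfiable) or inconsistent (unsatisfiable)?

One satisfying assignment is p = 2, q = 1, r = 1, s = 2, t = 4, u = 2.
For the less obvious constraints — constraint 1: s - u = 0; constraint 3: s + t = 6; constraint 7: q - t = -3 — and the others hold by inspection.

Satisfiable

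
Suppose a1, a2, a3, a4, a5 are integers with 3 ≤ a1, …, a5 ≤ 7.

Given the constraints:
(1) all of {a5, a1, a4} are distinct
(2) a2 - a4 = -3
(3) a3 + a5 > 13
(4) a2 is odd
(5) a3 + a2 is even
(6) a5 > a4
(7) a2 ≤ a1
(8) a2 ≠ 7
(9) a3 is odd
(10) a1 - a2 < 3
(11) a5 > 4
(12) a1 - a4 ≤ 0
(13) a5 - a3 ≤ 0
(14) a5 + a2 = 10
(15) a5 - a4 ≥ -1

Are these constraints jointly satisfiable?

Setting (a1, a2, a3, a4, a5) = (3, 3, 7, 6, 7) satisfies everything: constraint 2: a2 - a4 = -3; constraint 3: a3 + a5 = 14, and the others follow.

Satisfiable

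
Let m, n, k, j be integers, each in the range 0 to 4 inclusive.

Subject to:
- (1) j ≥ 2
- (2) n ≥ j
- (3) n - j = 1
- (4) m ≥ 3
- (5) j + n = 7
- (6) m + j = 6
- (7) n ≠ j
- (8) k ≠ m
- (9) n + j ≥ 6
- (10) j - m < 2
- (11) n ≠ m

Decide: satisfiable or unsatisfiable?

The assignment m = 3, n = 4, k = 2, j = 3 works:
  constraint 3 holds since n - j = 1.
  constraint 5 holds since j + n = 7.
The rest check out directly.

Satisfiable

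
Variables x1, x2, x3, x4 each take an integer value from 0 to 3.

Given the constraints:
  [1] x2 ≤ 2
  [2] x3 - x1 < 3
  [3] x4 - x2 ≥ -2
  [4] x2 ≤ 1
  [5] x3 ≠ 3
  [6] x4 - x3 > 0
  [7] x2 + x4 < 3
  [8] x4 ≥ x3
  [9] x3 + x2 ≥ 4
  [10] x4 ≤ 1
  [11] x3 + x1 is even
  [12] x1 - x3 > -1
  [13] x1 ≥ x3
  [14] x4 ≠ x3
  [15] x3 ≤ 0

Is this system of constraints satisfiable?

Unsatisfiable

From constraints 8 and 10: x3 ≤ x4 ≤ 1. From constraint 1: x2 ≤ 2. Hence x3 + x2 ≤ 3. But constraint 9 requires x3 + x2 ≥ 4, and 4 > 3. Contradiction.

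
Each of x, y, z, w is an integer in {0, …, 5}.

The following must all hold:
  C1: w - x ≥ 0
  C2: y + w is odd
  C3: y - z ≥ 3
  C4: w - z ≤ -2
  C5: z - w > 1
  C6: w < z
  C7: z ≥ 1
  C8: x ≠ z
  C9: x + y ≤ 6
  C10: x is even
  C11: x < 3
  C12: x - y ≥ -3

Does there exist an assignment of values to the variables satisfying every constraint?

Unsatisfiable

Constraints 1, 3, 4, and 12 give y − z ≥ 3, z − w ≥ 2, w − x ≥ 0, x − y ≥ -3.
Adding all 4 inequalities: the left sides telescope to 0, and the right sides sum to 3 + 2 + 0 + (-3) = 2. So 0 ≥ 2, which is false.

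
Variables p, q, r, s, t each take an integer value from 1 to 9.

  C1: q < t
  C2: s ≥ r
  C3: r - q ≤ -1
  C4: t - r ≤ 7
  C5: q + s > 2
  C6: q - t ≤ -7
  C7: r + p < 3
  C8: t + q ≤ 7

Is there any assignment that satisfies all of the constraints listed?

Constraints 3, 4, and 6 give t − q ≥ 7, q − r ≥ 1, r − t ≥ -7.
Adding all 3 inequalities: the left sides telescope to 0, and the right sides sum to 7 + 1 + (-7) = 1. So 0 ≥ 1, which is false.

Unsatisfiable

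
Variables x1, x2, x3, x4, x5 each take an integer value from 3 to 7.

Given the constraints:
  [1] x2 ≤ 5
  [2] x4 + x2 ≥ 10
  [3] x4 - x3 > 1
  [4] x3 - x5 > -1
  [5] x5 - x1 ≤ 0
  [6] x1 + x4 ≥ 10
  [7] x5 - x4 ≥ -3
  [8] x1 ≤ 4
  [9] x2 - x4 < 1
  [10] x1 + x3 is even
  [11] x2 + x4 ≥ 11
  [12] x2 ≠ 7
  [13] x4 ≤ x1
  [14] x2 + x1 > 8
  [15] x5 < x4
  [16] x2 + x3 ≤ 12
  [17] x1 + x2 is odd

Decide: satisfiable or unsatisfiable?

Unsatisfiable

From constraint 1: x2 ≤ 5. From constraints 8 and 13: x4 ≤ x1 ≤ 4. Hence x2 + x4 ≤ 9. But constraint 11 requires x2 + x4 ≥ 11, and 11 > 9. Contradiction.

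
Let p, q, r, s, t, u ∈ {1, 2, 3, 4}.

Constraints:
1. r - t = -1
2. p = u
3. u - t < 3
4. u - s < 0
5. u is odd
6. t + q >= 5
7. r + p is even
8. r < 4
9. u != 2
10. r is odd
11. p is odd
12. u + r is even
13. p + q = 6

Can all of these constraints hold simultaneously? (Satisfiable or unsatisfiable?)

Satisfiable

Take p = 3, q = 3, r = 1, s = 4, t = 2, u = 3. Then constraint 1: r - t = -1; constraint 3: u - t = 1; constraint 4: u - s = -1, and every other listed constraint is also met.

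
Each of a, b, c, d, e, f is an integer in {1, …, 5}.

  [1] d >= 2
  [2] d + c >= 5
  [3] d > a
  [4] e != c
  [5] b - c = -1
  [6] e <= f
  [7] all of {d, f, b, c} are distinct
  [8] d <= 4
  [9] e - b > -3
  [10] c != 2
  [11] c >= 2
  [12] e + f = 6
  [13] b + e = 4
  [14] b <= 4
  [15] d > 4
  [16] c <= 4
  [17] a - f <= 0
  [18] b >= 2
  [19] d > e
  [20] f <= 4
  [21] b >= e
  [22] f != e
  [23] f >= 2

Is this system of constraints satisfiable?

Constraints 1, 8, 11, 14, 16, 18, 20, and 23 confine each of d, f, b, c to the 3 values {2, …, 4}.
Constraint 7 requires all 4 of them to be distinct, but only 3 values are available — impossible by the pigeonhole principle.

Unsatisfiable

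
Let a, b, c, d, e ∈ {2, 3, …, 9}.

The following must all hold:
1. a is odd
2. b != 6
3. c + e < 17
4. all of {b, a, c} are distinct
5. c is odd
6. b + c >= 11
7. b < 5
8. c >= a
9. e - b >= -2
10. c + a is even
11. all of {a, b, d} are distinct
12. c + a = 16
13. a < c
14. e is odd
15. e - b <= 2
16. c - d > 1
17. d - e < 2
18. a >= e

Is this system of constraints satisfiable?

Satisfiable

One satisfying assignment is a = 7, b = 4, c = 9, d = 6, e = 5.
For the less obvious constraints — constraint 3: c + e = 14; constraint 6: b + c = 13; constraint 9: e - b = 1 — and the others hold by inspection.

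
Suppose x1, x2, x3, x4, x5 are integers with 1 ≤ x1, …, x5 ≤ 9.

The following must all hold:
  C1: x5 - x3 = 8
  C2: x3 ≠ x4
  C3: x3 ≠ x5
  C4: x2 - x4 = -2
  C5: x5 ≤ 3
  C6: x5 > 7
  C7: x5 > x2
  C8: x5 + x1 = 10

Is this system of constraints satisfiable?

Unsatisfiable

From constraint 6: x5 ≥ 8. From constraint 5: x5 ≤ 3. But 3 < 8, so no value of x5 works.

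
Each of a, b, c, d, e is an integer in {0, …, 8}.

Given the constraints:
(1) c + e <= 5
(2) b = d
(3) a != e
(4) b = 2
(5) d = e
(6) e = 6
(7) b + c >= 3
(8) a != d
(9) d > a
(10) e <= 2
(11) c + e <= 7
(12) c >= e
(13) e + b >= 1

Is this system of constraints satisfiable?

Constraint 4 fixes b = 2 and constraint 6 fixes e = 6. Constraints 2 and 5 give b = d = e, so b = e. But 2 ≠ 6 — contradiction.

Unsatisfiable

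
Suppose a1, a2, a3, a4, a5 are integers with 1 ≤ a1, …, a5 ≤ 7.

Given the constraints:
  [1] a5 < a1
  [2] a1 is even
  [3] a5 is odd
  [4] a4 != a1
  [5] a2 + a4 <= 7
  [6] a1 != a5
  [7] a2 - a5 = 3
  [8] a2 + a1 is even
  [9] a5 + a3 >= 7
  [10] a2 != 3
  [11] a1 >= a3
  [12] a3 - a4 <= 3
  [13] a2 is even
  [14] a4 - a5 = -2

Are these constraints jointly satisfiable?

Setting (a1, a2, a3, a4, a5) = (4, 6, 4, 1, 3) satisfies everything: constraint 5: a2 + a4 = 7; constraint 7: a2 - a5 = 3, and the others follow.

Satisfiable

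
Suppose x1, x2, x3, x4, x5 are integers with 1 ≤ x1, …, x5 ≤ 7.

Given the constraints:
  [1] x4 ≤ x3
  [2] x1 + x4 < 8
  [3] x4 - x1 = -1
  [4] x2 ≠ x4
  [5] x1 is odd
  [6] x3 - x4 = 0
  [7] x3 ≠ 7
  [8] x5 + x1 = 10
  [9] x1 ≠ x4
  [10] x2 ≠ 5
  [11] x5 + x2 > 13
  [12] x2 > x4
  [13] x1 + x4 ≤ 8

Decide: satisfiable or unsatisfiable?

The assignment x1 = 3, x2 = 7, x3 = 2, x4 = 2, x5 = 7 works:
  constraint 2 holds since x1 + x4 = 5.
  constraint 3 holds since x4 - x1 = -1.
  constraint 6 holds since x3 - x4 = 0.
The rest check out directly.

Satisfiable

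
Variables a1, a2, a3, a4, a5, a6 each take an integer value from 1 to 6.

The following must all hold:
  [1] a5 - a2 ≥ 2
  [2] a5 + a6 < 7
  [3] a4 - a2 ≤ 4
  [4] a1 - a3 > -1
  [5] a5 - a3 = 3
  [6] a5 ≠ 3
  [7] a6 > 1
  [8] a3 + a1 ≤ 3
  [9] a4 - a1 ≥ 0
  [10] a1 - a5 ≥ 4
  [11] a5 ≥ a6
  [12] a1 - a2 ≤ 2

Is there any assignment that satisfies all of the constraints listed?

Constraints 1, 3, 9, and 10 give a2 − a4 ≥ -4, a4 − a1 ≥ 0, a1 − a5 ≥ 4, a5 − a2 ≥ 2.
Adding all 4 inequalities: the left sides telescope to 0, and the right sides sum to (-4) + 0 + 4 + 2 = 2. So 0 ≥ 2, which is false.

Unsatisfiable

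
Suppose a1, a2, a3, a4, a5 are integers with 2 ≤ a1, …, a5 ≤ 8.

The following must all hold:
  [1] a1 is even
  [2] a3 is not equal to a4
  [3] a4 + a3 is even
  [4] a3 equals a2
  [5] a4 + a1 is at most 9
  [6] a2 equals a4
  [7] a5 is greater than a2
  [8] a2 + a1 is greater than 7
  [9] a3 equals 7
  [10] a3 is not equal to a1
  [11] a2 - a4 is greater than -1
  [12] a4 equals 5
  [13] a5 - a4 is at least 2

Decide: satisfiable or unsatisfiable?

Unsatisfiable

Constraint 9 fixes a3 = 7 and constraint 12 fixes a4 = 5. Constraints 4 and 6 give a3 = a2 = a4, so a3 = a4. But 7 ≠ 5 — contradiction.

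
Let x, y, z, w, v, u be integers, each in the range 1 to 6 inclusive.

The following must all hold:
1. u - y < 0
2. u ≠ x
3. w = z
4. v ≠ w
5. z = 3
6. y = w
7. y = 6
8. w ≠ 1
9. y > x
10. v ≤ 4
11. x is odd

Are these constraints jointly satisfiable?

Unsatisfiable

Constraint 7 fixes y = 6 and constraint 5 fixes z = 3. Constraints 3 and 6 give y = w = z, so y = z. But 6 ≠ 3 — contradiction.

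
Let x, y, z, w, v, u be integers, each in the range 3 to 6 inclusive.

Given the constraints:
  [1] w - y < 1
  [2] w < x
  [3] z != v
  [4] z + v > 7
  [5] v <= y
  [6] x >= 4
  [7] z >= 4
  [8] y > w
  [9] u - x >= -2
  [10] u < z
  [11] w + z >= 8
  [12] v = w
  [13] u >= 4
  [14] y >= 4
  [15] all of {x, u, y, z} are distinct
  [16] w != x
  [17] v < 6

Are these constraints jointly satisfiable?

Unsatisfiable

Constraints 6, 7, 13, and 14 confine each of x, u, y, z to the 3 values {4, …, 6} (the domain already gives each ≤ 6).
Constraint 15 requires all 4 of them to be distinct, but only 3 values are available — impossible by the pigeonhole principle.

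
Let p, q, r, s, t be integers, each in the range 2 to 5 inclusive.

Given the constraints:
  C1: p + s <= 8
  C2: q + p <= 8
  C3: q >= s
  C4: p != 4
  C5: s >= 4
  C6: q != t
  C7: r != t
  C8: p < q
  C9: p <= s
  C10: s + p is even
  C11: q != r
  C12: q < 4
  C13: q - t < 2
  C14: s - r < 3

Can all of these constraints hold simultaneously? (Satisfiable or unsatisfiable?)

Unsatisfiable

From constraints 3 and 5: q ≥ s and s ≥ 4, so q ≥ 4. From constraint 12: q ≤ 3. But 3 < 4, so no value of q works.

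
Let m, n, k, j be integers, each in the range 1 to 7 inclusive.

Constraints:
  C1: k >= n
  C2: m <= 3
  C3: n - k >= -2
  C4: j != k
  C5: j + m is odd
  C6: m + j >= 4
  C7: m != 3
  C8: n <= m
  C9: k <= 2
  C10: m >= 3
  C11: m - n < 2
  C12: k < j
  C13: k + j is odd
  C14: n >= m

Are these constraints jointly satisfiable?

Unsatisfiable

From constraints 10 and 14: n ≥ m and m ≥ 3, so n ≥ 3. From constraints 1 and 9: n ≤ k and k ≤ 2, so n ≤ 2. But 2 < 3, so no value of n works.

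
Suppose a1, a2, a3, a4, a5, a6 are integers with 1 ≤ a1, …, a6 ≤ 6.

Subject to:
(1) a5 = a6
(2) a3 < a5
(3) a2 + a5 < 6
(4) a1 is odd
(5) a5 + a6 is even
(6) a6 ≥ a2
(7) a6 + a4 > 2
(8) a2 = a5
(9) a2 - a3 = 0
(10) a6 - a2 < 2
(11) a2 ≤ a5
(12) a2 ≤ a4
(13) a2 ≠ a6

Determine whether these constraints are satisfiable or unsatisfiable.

Unsatisfiable

From constraints 1 and 8, a2 = a5 = a6, so a2 = a6. But constraint 13 says a2 ≠ a6. Contradiction.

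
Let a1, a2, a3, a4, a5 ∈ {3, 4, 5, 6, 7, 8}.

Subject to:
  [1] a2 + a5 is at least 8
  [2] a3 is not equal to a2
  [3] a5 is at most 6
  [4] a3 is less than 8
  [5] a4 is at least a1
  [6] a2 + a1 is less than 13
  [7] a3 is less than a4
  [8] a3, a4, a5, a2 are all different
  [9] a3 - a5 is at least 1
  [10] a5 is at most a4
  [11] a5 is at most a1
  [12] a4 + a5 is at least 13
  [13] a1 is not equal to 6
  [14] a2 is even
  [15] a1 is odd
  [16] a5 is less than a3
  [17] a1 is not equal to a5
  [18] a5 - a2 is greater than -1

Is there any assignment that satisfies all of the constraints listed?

Satisfiable

Try a1 = 7, a2 = 4, a3 = 7, a4 = 8, a5 = 6.
Check constraint 1: a2 + a5 = 10; constraint 6: a2 + a1 = 11; constraint 9: a3 - a5 = 1. The remaining constraints are straightforward to verify.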